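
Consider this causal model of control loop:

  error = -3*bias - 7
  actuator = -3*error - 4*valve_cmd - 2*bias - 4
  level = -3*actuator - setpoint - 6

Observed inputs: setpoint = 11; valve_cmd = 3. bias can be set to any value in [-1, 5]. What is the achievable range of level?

Substituting into the actuator equation gives actuator = 7*bias + 5.
Substituting into the level equation gives level = -21*bias - 32.
Linear in bias, so extremes are at the endpoints: bias = -1 gives level = -11; bias = 5 gives level = -137.

-137 to -11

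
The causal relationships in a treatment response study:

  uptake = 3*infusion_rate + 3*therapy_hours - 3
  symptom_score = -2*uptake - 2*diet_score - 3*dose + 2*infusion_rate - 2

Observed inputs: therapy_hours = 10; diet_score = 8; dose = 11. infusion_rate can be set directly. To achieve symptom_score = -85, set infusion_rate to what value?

Substituting into the uptake equation gives uptake = 3*infusion_rate + 27.
This gives symptom_score = -4*infusion_rate - 105.
Solve -4*infusion_rate - 105 = -85: infusion_rate = (-85 + 105) / -4 = -5.

infusion_rate = -5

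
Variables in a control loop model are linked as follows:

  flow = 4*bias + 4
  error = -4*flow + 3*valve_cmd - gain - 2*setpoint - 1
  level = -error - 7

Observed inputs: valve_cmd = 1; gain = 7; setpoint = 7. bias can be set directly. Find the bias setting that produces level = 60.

Substituting into the error equation gives error = -16*bias - 35.
So level = 16*bias + 28.
Solve 16*bias + 28 = 60: bias = (60 - 28) / 16 = 2.

bias = 2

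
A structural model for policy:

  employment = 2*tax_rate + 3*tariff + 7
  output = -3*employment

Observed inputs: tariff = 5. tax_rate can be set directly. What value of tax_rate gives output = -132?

tax_rate = 11

Substituting into the employment equation gives employment = 2*tax_rate + 22.
Substituting into the output equation gives output = -6*tax_rate - 66.
Solve -6*tax_rate - 66 = -132: tax_rate = (-132 + 66) / -6 = 11.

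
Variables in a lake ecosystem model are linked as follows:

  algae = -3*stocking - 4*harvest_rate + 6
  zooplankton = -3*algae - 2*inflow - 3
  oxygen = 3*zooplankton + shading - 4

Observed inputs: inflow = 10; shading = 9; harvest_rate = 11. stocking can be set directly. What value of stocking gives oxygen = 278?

Substituting into the algae equation gives algae = -3*stocking - 38.
Substituting into the zooplankton equation gives zooplankton = 9*stocking + 91.
oxygen becomes 27*stocking + 278.
Solve 27*stocking + 278 = 278: stocking = (278 - 278) / 27 = 0.

stocking = 0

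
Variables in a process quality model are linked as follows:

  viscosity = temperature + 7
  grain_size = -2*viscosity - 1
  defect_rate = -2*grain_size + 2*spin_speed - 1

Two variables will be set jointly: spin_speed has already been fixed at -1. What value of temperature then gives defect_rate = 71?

temperature = 11

With spin_speed held at -1:
Substituting into the grain_size equation gives grain_size = -2*temperature - 15.
Substituting into the defect_rate equation gives defect_rate = 4*temperature + 27.
Solve 4*temperature + 27 = 71: temperature = (71 - 27) / 4 = 11.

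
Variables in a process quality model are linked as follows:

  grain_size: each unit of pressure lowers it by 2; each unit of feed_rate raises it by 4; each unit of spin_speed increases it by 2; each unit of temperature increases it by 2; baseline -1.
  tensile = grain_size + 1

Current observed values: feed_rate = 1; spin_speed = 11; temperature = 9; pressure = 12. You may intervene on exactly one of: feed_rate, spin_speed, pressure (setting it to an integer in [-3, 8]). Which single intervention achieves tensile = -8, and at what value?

Intervening on feed_rate: tensile = 4*feed_rate + 16. Reaching -8 requires feed_rate = -6, outside [-3, 8].
Intervening on spin_speed: with other inputs at their observed values, tensile = 2*spin_speed - 2. Solving for -8 gives spin_speed = -3, within [-3, 8].
Intervening on pressure: tensile = -2*pressure + 44. Reaching -8 requires pressure = 26, outside [-3, 8].

set spin_speed = -3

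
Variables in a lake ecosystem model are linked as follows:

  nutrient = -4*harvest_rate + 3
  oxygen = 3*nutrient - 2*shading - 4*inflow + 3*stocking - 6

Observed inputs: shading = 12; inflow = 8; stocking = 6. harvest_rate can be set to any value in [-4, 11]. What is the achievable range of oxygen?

Substituting into the oxygen equation gives oxygen = -12*harvest_rate - 35.
Linear in harvest_rate, so extremes are at the endpoints: harvest_rate = -4 gives oxygen = 13; harvest_rate = 11 gives oxygen = -167.

-167 to 13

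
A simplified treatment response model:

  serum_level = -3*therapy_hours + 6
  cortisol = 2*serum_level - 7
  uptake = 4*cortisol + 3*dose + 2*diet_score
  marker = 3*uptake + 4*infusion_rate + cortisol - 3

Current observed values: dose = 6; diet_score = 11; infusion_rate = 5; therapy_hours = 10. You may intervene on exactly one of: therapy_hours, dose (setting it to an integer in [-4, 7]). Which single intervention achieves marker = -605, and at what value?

Intervening on therapy_hours: marker = -78*therapy_hours + 202. Reaching -605 requires therapy_hours = 269/26, not an integer.
Intervening on dose: with other inputs at their observed values, marker = 9*dose - 632. Solving for -605 gives dose = 3, within [-4, 7].

set dose = 3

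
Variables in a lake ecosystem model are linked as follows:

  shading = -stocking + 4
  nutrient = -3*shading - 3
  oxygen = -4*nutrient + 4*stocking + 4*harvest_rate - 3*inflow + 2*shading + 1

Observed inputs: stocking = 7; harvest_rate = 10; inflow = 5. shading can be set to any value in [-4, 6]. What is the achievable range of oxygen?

Intervening on shading fixes its value directly, overriding its dependence on stocking.
Substituting into the oxygen equation gives oxygen = 14*shading + 66.
Linear in shading, so extremes are at the endpoints: shading = -4 gives oxygen = 10; shading = 6 gives oxygen = 150.

10 to 150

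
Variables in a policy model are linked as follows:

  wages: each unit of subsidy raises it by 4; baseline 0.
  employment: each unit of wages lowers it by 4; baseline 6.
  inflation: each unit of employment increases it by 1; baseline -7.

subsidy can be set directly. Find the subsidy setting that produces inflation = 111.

Substituting into the employment equation gives employment = -16*subsidy + 6.
Substituting into the inflation equation gives inflation = -16*subsidy - 1.
Solve -16*subsidy - 1 = 111: subsidy = (111 + 1) / -16 = -7.

subsidy = -7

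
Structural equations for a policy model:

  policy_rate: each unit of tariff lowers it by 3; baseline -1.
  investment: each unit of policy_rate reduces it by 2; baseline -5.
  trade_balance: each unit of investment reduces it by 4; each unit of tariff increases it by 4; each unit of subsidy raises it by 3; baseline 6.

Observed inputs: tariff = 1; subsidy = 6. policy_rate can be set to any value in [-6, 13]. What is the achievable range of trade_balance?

Intervening on policy_rate fixes its value directly, overriding its dependence on tariff.
Substituting into the trade_balance equation gives trade_balance = 8*policy_rate + 48.
Linear in policy_rate, so extremes are at the endpoints: policy_rate = -6 gives trade_balance = 0; policy_rate = 13 gives trade_balance = 152.

0 to 152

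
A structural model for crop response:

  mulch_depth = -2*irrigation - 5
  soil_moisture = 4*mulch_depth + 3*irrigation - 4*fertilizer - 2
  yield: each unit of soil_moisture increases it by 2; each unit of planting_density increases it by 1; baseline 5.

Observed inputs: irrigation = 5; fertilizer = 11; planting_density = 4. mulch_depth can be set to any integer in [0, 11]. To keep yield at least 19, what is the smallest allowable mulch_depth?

mulch_depth = 9

Intervening on mulch_depth fixes its value directly, overriding its dependence on irrigation.
Substituting into the soil_moisture equation gives soil_moisture = 4*mulch_depth - 31.
So yield = 8*mulch_depth - 53.
Require 8*mulch_depth - 53 ≥ 19, so mulch_depth ≥ 9.
The smallest integer in [0, 11] satisfying this is 9.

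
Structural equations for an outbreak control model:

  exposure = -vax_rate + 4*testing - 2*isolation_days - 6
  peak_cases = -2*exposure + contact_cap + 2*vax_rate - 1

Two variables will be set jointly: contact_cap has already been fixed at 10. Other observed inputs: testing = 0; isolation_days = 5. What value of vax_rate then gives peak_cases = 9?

With contact_cap held at 10:
Substituting into the exposure equation gives exposure = -vax_rate - 16.
Substituting into the peak_cases equation gives peak_cases = 4*vax_rate + 41.
Solve 4*vax_rate + 41 = 9: vax_rate = (9 - 41) / 4 = -8.

vax_rate = -8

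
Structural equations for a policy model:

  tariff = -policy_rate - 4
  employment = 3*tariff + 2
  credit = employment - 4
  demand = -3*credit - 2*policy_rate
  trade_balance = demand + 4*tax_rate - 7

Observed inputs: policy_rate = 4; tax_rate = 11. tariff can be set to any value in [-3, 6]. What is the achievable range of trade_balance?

-19 to 62

Intervening on tariff fixes its value directly, overriding its dependence on policy_rate.
Substituting into the credit equation gives credit = 3*tariff - 2.
This gives demand = -9*tariff - 2.
trade_balance becomes -9*tariff + 35.
Linear in tariff, so extremes are at the endpoints: tariff = -3 gives trade_balance = 62; tariff = 6 gives trade_balance = -19.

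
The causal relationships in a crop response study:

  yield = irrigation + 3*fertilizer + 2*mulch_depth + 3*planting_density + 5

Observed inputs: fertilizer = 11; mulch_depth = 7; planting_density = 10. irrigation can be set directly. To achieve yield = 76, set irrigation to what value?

irrigation = -6

Substituting into the yield equation gives yield = irrigation + 82.
Solve irrigation + 82 = 76: irrigation = (76 - 82) / 1 = -6.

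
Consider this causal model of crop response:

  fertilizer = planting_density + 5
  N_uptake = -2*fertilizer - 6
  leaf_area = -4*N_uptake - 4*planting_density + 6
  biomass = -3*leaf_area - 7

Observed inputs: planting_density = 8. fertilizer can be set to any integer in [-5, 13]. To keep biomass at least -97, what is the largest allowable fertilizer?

Intervening on fertilizer fixes its value directly, overriding its dependence on planting_density.
Substituting into the leaf_area equation gives leaf_area = 8*fertilizer - 2.
biomass becomes -24*fertilizer - 1.
Require -24*fertilizer - 1 ≥ -97, so fertilizer ≤ 4.
The largest integer in [-5, 13] satisfying this is 4.

fertilizer = 4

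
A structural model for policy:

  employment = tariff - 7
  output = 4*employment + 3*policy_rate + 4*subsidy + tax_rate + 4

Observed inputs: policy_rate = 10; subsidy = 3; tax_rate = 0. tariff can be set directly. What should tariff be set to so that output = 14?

Substituting into the output equation gives output = 4*tariff + 18.
Solve 4*tariff + 18 = 14: tariff = (14 - 18) / 4 = -1.

tariff = -1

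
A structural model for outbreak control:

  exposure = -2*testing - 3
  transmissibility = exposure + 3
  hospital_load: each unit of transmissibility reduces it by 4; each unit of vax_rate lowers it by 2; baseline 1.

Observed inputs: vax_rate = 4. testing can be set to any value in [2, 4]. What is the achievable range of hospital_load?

Substituting into the transmissibility equation gives transmissibility = -2*testing.
hospital_load becomes 8*testing - 7.
Linear in testing, so extremes are at the endpoints: testing = 2 gives hospital_load = 9; testing = 4 gives hospital_load = 25.

9 to 25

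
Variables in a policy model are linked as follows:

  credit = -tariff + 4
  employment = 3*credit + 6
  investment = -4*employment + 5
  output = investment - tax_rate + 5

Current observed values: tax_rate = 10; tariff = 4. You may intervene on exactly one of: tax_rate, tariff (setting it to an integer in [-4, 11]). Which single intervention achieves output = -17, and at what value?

Intervening on tax_rate: with other inputs at their observed values, output = -tax_rate - 14. Solving for -17 gives tax_rate = 3, within [-4, 11].
Intervening on tariff: output = 12*tariff - 72. Reaching -17 requires tariff = 55/12, not an integer.

set tax_rate = 3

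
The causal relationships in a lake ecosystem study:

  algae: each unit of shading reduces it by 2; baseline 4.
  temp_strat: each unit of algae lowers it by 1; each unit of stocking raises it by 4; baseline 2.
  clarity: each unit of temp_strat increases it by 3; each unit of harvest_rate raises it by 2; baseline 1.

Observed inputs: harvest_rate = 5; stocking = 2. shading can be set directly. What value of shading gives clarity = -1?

shading = -5

Substituting into the temp_strat equation gives temp_strat = 2*shading + 6.
clarity becomes 6*shading + 29.
Solve 6*shading + 29 = -1: shading = (-1 - 29) / 6 = -5.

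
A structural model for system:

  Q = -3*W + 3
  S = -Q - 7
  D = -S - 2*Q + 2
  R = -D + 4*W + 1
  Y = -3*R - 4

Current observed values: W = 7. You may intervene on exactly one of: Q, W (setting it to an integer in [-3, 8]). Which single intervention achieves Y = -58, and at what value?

Intervening on Q: with other inputs at their observed values, Y = -3*Q - 64. Solving for -58 gives Q = -2, within [-3, 8].
Intervening on W: Y = -3*W + 11. Reaching -58 requires W = 23, outside [-3, 8].

set Q = -2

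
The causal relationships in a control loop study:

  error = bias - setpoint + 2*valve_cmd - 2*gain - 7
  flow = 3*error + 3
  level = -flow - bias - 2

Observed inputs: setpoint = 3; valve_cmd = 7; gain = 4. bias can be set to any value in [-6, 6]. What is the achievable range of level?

Substituting into the error equation gives error = bias - 4.
Substituting into the flow equation gives flow = 3*bias - 9.
Substituting into the level equation gives level = -4*bias + 7.
Linear in bias, so extremes are at the endpoints: bias = -6 gives level = 31; bias = 6 gives level = -17.

-17 to 31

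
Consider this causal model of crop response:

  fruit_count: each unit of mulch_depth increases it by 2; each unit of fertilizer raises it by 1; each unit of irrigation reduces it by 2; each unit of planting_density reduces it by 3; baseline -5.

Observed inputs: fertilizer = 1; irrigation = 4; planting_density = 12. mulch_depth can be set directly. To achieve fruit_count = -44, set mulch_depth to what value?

mulch_depth = 2

Substituting into the fruit_count equation gives fruit_count = 2*mulch_depth - 48.
Solve 2*mulch_depth - 48 = -44: mulch_depth = (-44 + 48) / 2 = 2.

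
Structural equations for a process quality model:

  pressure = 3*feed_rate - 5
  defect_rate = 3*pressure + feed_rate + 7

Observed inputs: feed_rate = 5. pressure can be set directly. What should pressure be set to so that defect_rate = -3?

pressure = -5

Intervening on pressure fixes its value directly, overriding its dependence on feed_rate.
Substituting into the defect_rate equation gives defect_rate = 3*pressure + 12.
Solve 3*pressure + 12 = -3: pressure = (-3 - 12) / 3 = -5.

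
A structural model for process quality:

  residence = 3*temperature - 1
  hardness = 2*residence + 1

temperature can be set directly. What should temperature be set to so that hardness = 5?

temperature = 1

Substituting into the hardness equation gives hardness = 6*temperature - 1.
Solve 6*temperature - 1 = 5: temperature = (5 + 1) / 6 = 1.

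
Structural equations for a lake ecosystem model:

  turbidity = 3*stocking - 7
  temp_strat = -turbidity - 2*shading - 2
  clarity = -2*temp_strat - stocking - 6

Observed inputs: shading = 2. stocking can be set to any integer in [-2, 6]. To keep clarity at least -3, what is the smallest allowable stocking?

stocking = 1

Substituting into the temp_strat equation gives temp_strat = -3*stocking + 1.
So clarity = 5*stocking - 8.
Require 5*stocking - 8 ≥ -3, so stocking ≥ 1.
The smallest integer in [-2, 6] satisfying this is 1.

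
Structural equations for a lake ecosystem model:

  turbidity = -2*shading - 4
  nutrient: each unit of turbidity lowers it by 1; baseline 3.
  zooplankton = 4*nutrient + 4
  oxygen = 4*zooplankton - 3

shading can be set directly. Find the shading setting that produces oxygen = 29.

shading = -3

Substituting into the nutrient equation gives nutrient = 2*shading + 7.
Substituting into the zooplankton equation gives zooplankton = 8*shading + 32.
Substituting into the oxygen equation gives oxygen = 32*shading + 125.
Solve 32*shading + 125 = 29: shading = (29 - 125) / 32 = -3.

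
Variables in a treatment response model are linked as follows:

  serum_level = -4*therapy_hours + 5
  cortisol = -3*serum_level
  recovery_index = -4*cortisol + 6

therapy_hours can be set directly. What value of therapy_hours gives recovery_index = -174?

Substituting into the cortisol equation gives cortisol = 12*therapy_hours - 15.
This gives recovery_index = -48*therapy_hours + 66.
Solve -48*therapy_hours + 66 = -174: therapy_hours = (-174 - 66) / -48 = 5.

therapy_hours = 5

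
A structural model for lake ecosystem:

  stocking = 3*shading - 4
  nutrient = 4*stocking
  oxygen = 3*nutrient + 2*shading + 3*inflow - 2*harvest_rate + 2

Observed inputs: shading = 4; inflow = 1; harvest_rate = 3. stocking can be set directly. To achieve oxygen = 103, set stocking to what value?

stocking = 8

Intervening on stocking fixes its value directly, overriding its dependence on shading.
Substituting into the oxygen equation gives oxygen = 12*stocking + 7.
Solve 12*stocking + 7 = 103: stocking = (103 - 7) / 12 = 8.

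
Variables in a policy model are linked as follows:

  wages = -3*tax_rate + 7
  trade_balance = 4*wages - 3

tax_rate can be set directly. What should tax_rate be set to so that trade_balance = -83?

tax_rate = 9

Substituting into the trade_balance equation gives trade_balance = -12*tax_rate + 25.
Solve -12*tax_rate + 25 = -83: tax_rate = (-83 - 25) / -12 = 9.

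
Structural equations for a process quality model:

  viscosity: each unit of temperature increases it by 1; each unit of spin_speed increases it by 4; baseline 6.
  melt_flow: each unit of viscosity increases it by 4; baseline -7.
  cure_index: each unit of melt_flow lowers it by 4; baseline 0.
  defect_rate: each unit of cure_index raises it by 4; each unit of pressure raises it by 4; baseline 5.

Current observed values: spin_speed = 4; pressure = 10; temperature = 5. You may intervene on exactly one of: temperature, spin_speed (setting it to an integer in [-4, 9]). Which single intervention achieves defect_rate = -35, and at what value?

set spin_speed = -2

Intervening on temperature: defect_rate = -64*temperature - 1251. Reaching -35 requires temperature = -19, outside [-4, 9].
Intervening on spin_speed: with other inputs at their observed values, defect_rate = -256*spin_speed - 547. Solving for -35 gives spin_speed = -2, within [-4, 9].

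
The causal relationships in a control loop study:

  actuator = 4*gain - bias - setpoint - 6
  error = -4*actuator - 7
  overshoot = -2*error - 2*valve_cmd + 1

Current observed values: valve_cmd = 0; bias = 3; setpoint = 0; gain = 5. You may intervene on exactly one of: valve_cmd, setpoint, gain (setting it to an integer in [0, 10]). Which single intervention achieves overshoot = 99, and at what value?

set valve_cmd = 2

Intervening on valve_cmd: with other inputs at their observed values, overshoot = -2*valve_cmd + 103. Solving for 99 gives valve_cmd = 2, within [0, 10].
Intervening on setpoint: overshoot = -8*setpoint + 103. Reaching 99 requires setpoint = 1/2, not an integer.
Intervening on gain: overshoot = 32*gain - 57. Reaching 99 requires gain = 39/8, not an integer.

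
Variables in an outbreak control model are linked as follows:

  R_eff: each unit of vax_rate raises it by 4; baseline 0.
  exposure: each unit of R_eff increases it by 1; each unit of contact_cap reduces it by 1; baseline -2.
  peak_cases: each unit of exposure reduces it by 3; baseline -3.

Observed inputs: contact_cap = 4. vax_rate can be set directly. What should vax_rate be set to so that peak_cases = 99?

vax_rate = -7

Substituting into the exposure equation gives exposure = 4*vax_rate - 6.
Substituting into the peak_cases equation gives peak_cases = -12*vax_rate + 15.
Solve -12*vax_rate + 15 = 99: vax_rate = (99 - 15) / -12 = -7.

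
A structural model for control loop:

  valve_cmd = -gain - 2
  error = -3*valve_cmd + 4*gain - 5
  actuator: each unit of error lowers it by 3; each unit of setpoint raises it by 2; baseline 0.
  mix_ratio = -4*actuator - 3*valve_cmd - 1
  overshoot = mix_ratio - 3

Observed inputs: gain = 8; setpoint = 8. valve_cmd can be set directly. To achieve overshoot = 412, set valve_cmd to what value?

valve_cmd = -4

Intervening on valve_cmd fixes its value directly, overriding its dependence on gain.
Substituting into the error equation gives error = -3*valve_cmd + 27.
actuator becomes 9*valve_cmd - 65.
This gives mix_ratio = -39*valve_cmd + 259.
Substituting into the overshoot equation gives overshoot = -39*valve_cmd + 256.
Solve -39*valve_cmd + 256 = 412: valve_cmd = (412 - 256) / -39 = -4.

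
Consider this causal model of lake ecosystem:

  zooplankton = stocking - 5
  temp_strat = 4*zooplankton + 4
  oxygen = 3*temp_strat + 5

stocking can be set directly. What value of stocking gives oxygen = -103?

Substituting into the temp_strat equation gives temp_strat = 4*stocking - 16.
So oxygen = 12*stocking - 43.
Solve 12*stocking - 43 = -103: stocking = (-103 + 43) / 12 = -5.

stocking = -5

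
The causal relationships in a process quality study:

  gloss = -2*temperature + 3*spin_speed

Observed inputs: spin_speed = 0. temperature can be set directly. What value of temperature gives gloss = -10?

temperature = 5

Substituting into the gloss equation gives gloss = -2*temperature.
Solve -2*temperature = -10: temperature = -10 / -2 = 5.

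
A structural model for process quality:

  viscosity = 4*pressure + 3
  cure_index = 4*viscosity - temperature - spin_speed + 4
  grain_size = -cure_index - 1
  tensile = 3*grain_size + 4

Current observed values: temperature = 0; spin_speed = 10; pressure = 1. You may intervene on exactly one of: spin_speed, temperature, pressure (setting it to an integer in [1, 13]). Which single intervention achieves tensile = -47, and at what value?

set temperature = 6

Intervening on spin_speed: tensile = 3*spin_speed - 95. Reaching -47 requires spin_speed = 16, outside [1, 13].
Intervening on temperature: with other inputs at their observed values, tensile = 3*temperature - 65. Solving for -47 gives temperature = 6, within [1, 13].
Intervening on pressure: tensile = -48*pressure - 17. Reaching -47 requires pressure = 5/8, not an integer.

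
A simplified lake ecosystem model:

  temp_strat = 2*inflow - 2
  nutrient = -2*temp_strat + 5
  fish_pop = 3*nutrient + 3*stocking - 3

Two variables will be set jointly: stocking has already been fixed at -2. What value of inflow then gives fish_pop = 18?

With stocking held at -2:
Substituting into the nutrient equation gives nutrient = -4*inflow + 9.
This gives fish_pop = -12*inflow + 18.
Solve -12*inflow + 18 = 18: inflow = (18 - 18) / -12 = 0.

inflow = 0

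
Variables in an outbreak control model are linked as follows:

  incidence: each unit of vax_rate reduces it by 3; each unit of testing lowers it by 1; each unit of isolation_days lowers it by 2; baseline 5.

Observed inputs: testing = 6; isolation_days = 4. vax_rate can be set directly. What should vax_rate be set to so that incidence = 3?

vax_rate = -4

Substituting into the incidence equation gives incidence = -3*vax_rate - 9.
Solve -3*vax_rate - 9 = 3: vax_rate = (3 + 9) / -3 = -4.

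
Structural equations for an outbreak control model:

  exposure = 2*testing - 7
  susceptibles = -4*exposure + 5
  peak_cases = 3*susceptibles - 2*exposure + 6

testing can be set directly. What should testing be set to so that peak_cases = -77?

Substituting into the susceptibles equation gives susceptibles = -8*testing + 33.
peak_cases becomes -28*testing + 119.
Solve -28*testing + 119 = -77: testing = (-77 - 119) / -28 = 7.

testing = 7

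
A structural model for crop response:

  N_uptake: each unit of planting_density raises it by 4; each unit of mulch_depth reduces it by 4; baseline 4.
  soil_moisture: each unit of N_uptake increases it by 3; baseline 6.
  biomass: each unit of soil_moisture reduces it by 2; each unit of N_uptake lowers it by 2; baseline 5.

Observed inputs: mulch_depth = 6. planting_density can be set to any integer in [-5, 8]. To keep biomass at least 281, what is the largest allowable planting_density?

planting_density = -4

Substituting into the N_uptake equation gives N_uptake = 4*planting_density - 20.
This gives soil_moisture = 12*planting_density - 54.
biomass becomes -32*planting_density + 153.
Require -32*planting_density + 153 ≥ 281, so planting_density ≤ -4.
The largest integer in [-5, 8] satisfying this is -4.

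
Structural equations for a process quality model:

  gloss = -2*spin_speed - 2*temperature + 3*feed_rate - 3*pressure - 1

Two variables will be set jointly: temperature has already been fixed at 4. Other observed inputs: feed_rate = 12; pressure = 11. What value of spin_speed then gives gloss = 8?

spin_speed = -7

With temperature held at 4:
Substituting into the gloss equation gives gloss = -2*spin_speed - 6.
Solve -2*spin_speed - 6 = 8: spin_speed = (8 + 6) / -2 = -7.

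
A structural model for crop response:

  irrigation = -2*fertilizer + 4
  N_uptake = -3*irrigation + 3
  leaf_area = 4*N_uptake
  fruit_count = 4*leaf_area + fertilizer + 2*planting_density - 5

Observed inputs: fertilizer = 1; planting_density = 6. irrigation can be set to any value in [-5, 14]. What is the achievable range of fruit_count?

Intervening on irrigation fixes its value directly, overriding its dependence on fertilizer.
Substituting into the leaf_area equation gives leaf_area = -12*irrigation + 12.
Substituting into the fruit_count equation gives fruit_count = -48*irrigation + 56.
Linear in irrigation, so extremes are at the endpoints: irrigation = -5 gives fruit_count = 296; irrigation = 14 gives fruit_count = -616.

-616 to 296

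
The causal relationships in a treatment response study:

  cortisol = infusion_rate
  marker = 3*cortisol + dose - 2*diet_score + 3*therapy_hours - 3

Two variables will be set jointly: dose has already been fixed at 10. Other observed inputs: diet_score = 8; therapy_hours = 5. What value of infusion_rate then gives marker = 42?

With dose held at 10:
Substituting into the marker equation gives marker = 3*infusion_rate + 6.
Solve 3*infusion_rate + 6 = 42: infusion_rate = (42 - 6) / 3 = 12.

infusion_rate = 12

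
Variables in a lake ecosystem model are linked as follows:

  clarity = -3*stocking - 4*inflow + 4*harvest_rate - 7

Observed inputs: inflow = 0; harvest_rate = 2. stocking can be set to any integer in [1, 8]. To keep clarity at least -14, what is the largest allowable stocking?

Substituting into the clarity equation gives clarity = -3*stocking + 1.
Require -3*stocking + 1 ≥ -14, so stocking ≤ 5.
The largest integer in [1, 8] satisfying this is 5.

stocking = 5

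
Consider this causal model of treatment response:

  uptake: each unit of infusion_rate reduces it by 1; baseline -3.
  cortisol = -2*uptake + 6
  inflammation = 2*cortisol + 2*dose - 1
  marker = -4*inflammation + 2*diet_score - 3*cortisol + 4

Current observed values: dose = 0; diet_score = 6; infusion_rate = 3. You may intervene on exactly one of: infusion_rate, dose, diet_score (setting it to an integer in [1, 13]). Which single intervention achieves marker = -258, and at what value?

set dose = 10

Intervening on infusion_rate: marker = -22*infusion_rate - 112. Reaching -258 requires infusion_rate = 73/11, not an integer.
Intervening on dose: with other inputs at their observed values, marker = -8*dose - 178. Solving for -258 gives dose = 10, within [1, 13].
Intervening on diet_score: marker = 2*diet_score - 190. Reaching -258 requires diet_score = -34, outside [1, 13].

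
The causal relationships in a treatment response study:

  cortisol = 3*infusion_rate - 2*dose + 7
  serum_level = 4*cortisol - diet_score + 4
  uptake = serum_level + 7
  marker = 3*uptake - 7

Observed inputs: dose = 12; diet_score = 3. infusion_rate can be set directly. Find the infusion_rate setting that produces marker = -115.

infusion_rate = 2

Substituting into the cortisol equation gives cortisol = 3*infusion_rate - 17.
Substituting into the serum_level equation gives serum_level = 12*infusion_rate - 67.
Substituting into the uptake equation gives uptake = 12*infusion_rate - 60.
Substituting into the marker equation gives marker = 36*infusion_rate - 187.
Solve 36*infusion_rate - 187 = -115: infusion_rate = (-115 + 187) / 36 = 2.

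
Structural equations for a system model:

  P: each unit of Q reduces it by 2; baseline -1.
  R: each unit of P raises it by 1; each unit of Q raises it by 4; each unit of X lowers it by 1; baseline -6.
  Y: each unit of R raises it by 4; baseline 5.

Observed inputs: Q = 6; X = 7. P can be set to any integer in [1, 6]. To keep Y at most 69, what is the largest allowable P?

P = 5

Intervening on P fixes its value directly, overriding its dependence on Q.
Substituting into the R equation gives R = P + 11.
Substituting into the Y equation gives Y = 4*P + 49.
Require 4*P + 49 ≤ 69, so P ≤ 5.
The largest integer in [1, 6] satisfying this is 5.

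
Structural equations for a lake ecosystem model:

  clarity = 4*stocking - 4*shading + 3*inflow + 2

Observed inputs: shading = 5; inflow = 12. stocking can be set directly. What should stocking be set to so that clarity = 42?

Substituting into the clarity equation gives clarity = 4*stocking + 18.
Solve 4*stocking + 18 = 42: stocking = (42 - 18) / 4 = 6.

stocking = 6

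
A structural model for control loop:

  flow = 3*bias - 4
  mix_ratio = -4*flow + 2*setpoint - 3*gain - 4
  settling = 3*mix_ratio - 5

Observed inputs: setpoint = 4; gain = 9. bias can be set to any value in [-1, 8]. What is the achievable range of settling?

-314 to 10

Substituting into the mix_ratio equation gives mix_ratio = -12*bias - 7.
settling becomes -36*bias - 26.
Linear in bias, so extremes are at the endpoints: bias = -1 gives settling = 10; bias = 8 gives settling = -314.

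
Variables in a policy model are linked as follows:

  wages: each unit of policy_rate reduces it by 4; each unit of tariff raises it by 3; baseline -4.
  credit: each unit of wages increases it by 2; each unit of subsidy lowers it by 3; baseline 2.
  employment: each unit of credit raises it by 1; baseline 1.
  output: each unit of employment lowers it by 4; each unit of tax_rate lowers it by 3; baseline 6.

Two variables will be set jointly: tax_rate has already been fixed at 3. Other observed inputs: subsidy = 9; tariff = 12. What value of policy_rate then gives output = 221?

policy_rate = 12

With tax_rate held at 3:
Substituting into the wages equation gives wages = -4*policy_rate + 32.
Substituting into the credit equation gives credit = -8*policy_rate + 39.
Substituting into the employment equation gives employment = -8*policy_rate + 40.
This gives output = 32*policy_rate - 163.
Solve 32*policy_rate - 163 = 221: policy_rate = (221 + 163) / 32 = 12.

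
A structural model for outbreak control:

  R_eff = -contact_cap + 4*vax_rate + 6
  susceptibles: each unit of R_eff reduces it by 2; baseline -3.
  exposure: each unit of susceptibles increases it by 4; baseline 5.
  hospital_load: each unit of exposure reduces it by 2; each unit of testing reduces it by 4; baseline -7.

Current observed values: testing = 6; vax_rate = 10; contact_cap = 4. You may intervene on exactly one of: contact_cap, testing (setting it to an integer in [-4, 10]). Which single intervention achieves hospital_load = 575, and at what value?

Intervening on contact_cap: with other inputs at their observed values, hospital_load = -16*contact_cap + 719. Solving for 575 gives contact_cap = 9, within [-4, 10].
Intervening on testing: hospital_load = -4*testing + 679. Reaching 575 requires testing = 26, outside [-4, 10].

set contact_cap = 9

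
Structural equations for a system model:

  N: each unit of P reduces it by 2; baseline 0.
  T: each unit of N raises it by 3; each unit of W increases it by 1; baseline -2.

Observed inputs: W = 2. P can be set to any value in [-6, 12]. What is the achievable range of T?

Substituting into the T equation gives T = -6*P.
Linear in P, so extremes are at the endpoints: P = -6 gives T = 36; P = 12 gives T = -72.

-72 to 36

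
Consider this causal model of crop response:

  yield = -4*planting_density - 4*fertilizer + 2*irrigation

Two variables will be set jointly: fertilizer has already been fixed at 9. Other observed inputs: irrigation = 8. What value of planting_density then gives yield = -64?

planting_density = 11

With fertilizer held at 9:
Substituting into the yield equation gives yield = -4*planting_density - 20.
Solve -4*planting_density - 20 = -64: planting_density = (-64 + 20) / -4 = 11.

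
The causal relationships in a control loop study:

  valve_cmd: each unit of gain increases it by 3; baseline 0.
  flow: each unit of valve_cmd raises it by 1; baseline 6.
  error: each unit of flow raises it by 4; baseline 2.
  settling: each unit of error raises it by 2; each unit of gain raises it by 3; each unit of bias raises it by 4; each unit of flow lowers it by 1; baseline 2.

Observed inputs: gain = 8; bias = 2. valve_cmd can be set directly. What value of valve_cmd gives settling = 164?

valve_cmd = 12

Intervening on valve_cmd fixes its value directly, overriding its dependence on gain.
Substituting into the error equation gives error = 4*valve_cmd + 26.
This gives settling = 7*valve_cmd + 80.
Solve 7*valve_cmd + 80 = 164: valve_cmd = (164 - 80) / 7 = 12.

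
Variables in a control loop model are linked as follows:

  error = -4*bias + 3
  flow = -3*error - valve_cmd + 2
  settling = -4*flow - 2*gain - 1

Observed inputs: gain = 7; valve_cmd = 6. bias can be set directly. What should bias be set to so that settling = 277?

Substituting into the flow equation gives flow = 12*bias - 13.
Substituting into the settling equation gives settling = -48*bias + 37.
Solve -48*bias + 37 = 277: bias = (277 - 37) / -48 = -5.

bias = -5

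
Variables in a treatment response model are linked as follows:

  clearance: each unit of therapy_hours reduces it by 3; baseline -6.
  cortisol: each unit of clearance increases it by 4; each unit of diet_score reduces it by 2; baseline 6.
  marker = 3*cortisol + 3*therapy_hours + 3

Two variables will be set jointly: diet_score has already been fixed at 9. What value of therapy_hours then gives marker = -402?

therapy_hours = 9

With diet_score held at 9:
Substituting into the cortisol equation gives cortisol = -12*therapy_hours - 36.
Substituting into the marker equation gives marker = -33*therapy_hours - 105.
Solve -33*therapy_hours - 105 = -402: therapy_hours = (-402 + 105) / -33 = 9.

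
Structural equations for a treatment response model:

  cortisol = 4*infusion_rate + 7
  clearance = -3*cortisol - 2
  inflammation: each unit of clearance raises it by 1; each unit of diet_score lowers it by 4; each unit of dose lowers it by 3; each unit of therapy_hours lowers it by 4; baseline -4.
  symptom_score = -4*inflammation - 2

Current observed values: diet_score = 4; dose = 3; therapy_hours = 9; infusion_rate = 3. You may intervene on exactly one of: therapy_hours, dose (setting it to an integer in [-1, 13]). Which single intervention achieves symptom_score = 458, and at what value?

set dose = 0

Intervening on therapy_hours: symptom_score = 16*therapy_hours + 350. Reaching 458 requires therapy_hours = 27/4, not an integer.
Intervening on dose: with other inputs at their observed values, symptom_score = 12*dose + 458. Solving for 458 gives dose = 0, within [-1, 13].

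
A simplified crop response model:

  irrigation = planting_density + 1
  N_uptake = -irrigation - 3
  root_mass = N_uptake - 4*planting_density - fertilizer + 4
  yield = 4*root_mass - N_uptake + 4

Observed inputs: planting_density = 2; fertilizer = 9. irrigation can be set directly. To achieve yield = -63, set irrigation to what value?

Intervening on irrigation fixes its value directly, overriding its dependence on planting_density.
Substituting into the root_mass equation gives root_mass = -irrigation - 16.
Substituting into the yield equation gives yield = -3*irrigation - 57.
Solve -3*irrigation - 57 = -63: irrigation = (-63 + 57) / -3 = 2.

irrigation = 2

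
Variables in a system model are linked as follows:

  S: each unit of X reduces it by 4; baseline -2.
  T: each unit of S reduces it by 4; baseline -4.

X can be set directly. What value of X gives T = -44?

X = -3

Substituting into the T equation gives T = 16*X + 4.
Solve 16*X + 4 = -44: X = (-44 - 4) / 16 = -3.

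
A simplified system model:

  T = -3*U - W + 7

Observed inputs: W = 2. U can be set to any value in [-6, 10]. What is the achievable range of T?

-25 to 23

Substituting into the T equation gives T = -3*U + 5.
Linear in U, so extremes are at the endpoints: U = -6 gives T = 23; U = 10 gives T = -25.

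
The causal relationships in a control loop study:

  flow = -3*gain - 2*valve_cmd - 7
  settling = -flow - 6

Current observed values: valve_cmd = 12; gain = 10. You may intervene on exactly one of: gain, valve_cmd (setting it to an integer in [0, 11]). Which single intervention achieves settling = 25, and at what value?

Intervening on gain: with other inputs at their observed values, settling = 3*gain + 25. Solving for 25 gives gain = 0, within [0, 11].
Intervening on valve_cmd: settling = 2*valve_cmd + 31. Reaching 25 requires valve_cmd = -3, outside [0, 11].

set gain = 0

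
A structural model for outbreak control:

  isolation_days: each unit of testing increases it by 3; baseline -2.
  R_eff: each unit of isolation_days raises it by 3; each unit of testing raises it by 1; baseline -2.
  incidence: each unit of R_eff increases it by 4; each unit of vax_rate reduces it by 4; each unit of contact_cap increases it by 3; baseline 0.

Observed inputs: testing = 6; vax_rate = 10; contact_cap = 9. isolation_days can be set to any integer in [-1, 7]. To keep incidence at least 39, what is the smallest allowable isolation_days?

Intervening on isolation_days fixes its value directly, overriding its dependence on testing.
Substituting into the R_eff equation gives R_eff = 3*isolation_days + 4.
This gives incidence = 12*isolation_days + 3.
Require 12*isolation_days + 3 ≥ 39, so isolation_days ≥ 3.
The smallest integer in [-1, 7] satisfying this is 3.

isolation_days = 3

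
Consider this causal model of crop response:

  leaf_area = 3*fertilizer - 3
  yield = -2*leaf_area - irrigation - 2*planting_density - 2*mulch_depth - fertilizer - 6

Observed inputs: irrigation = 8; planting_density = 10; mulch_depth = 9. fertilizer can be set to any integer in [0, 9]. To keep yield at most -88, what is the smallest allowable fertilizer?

fertilizer = 6

Substituting into the yield equation gives yield = -7*fertilizer - 46.
Require -7*fertilizer - 46 ≤ -88, so fertilizer ≥ 6.
The smallest integer in [0, 9] satisfying this is 6.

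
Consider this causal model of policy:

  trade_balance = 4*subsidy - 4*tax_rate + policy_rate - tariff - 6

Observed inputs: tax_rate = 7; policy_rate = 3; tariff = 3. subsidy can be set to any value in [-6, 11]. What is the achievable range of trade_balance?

-58 to 10

Substituting into the trade_balance equation gives trade_balance = 4*subsidy - 34.
Linear in subsidy, so extremes are at the endpoints: subsidy = -6 gives trade_balance = -58; subsidy = 11 gives trade_balance = 10.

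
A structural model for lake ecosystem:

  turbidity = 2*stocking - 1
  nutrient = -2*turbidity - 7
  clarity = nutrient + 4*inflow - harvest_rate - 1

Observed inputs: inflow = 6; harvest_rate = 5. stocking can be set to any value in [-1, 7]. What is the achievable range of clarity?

-15 to 17

Substituting into the nutrient equation gives nutrient = -4*stocking - 5.
clarity becomes -4*stocking + 13.
Linear in stocking, so extremes are at the endpoints: stocking = -1 gives clarity = 17; stocking = 7 gives clarity = -15.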